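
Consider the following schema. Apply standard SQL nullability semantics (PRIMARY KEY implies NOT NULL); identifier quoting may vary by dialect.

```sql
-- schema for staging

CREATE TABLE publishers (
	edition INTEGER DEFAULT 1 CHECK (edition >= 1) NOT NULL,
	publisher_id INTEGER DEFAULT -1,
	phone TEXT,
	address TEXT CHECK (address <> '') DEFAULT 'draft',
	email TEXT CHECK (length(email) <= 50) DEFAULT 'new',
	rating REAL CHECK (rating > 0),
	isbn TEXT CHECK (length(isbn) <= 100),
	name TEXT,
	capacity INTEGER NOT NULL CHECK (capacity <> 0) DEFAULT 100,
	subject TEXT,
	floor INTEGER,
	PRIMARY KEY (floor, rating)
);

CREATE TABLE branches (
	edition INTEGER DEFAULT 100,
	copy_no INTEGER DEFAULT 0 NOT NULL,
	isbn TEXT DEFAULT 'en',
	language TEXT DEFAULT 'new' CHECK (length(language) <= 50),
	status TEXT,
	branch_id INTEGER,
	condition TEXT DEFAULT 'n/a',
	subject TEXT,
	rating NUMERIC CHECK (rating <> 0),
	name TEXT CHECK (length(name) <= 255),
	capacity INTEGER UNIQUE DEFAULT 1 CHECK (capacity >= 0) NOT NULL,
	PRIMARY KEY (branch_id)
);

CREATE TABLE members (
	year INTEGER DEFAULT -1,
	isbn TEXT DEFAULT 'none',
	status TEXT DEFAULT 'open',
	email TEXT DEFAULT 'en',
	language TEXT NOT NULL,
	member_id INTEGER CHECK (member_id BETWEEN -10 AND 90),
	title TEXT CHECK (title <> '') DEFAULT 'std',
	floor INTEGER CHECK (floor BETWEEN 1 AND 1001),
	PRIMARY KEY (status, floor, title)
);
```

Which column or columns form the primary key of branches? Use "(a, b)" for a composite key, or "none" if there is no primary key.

branch_id is declared PRIMARY KEY as a table-level PRIMARY KEY clause.

branch_id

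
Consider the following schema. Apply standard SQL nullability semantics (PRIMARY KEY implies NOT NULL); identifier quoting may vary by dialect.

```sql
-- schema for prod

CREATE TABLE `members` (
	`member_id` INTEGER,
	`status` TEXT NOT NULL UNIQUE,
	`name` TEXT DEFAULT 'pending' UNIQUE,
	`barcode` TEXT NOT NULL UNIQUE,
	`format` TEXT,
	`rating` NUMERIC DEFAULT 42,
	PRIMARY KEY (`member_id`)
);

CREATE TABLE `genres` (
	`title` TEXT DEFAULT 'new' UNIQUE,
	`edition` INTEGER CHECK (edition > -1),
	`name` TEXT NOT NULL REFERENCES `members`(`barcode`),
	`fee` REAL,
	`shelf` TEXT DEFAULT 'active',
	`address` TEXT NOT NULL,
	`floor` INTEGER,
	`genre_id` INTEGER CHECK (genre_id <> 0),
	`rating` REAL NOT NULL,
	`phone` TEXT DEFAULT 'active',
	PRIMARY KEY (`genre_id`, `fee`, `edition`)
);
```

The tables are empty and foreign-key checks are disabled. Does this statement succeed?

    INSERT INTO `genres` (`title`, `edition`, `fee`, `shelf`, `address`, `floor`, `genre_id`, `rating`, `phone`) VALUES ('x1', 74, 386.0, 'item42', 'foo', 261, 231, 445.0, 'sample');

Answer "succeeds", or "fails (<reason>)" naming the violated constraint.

name is omitted from the column list and has no DEFAULT, so it would receive NULL.
But name is declared NOT NULL.

fails (NOT NULL on name)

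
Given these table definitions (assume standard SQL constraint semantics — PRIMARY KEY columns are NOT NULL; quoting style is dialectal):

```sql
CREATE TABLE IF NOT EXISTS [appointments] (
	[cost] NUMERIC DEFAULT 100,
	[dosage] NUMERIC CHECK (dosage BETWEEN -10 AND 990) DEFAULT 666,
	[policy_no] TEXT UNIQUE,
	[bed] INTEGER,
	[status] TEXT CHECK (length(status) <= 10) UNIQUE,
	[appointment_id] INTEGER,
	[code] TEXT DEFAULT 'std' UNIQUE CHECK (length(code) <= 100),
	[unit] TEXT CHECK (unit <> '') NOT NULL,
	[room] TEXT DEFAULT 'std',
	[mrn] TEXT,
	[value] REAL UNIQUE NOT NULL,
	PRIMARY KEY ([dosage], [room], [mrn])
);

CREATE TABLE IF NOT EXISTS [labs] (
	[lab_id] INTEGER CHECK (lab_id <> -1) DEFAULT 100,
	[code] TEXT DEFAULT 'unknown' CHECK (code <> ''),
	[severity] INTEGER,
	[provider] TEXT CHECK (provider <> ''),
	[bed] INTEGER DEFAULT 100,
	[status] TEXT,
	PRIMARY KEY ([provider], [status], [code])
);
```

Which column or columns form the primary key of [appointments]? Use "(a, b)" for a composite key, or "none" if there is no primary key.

(dosage, room, mrn)

A table-level PRIMARY KEY clause names 3 columns: dosage, room, mrn.
This is a composite key — the combination is unique, not each column individually.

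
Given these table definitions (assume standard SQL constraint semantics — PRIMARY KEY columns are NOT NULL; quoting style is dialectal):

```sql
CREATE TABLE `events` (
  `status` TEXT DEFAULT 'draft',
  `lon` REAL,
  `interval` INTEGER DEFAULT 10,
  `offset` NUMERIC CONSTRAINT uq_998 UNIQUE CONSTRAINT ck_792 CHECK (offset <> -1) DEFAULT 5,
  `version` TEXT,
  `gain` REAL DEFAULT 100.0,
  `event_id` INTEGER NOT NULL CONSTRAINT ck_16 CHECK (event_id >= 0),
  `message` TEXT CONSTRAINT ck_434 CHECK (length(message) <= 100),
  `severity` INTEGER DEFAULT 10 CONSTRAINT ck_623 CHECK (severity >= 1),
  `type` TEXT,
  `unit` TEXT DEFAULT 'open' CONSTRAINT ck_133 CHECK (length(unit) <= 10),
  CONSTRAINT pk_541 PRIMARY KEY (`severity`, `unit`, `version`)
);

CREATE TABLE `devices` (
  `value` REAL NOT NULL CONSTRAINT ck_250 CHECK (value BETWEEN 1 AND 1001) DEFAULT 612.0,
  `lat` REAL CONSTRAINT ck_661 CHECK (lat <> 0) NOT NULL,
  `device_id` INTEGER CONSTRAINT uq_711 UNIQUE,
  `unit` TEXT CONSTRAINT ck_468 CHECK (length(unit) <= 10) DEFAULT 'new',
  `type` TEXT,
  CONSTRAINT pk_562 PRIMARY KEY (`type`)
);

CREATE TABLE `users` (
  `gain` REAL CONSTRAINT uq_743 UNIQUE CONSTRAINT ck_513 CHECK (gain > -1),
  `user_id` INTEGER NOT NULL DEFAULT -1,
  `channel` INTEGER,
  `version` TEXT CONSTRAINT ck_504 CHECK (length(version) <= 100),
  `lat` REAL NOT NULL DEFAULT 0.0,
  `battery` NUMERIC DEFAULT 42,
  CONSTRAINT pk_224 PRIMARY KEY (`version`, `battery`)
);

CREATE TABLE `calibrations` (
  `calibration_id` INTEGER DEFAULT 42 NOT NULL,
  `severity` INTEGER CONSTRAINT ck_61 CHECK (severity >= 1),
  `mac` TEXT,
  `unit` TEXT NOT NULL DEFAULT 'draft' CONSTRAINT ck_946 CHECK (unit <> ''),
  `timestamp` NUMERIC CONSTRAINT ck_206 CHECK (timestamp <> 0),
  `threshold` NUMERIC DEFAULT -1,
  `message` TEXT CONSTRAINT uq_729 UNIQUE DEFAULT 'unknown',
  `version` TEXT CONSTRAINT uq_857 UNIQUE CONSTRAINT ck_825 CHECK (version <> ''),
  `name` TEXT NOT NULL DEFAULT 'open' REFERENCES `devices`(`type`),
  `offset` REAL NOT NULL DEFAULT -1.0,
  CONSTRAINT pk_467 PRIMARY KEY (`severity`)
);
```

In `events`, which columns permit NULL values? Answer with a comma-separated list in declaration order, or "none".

- status: DEFAULT only fills an omitted column; an explicit NULL is still allowed → nullable.
- lon: no NOT NULL constraint applies → nullable.
- interval: DEFAULT only fills an omitted column; an explicit NULL is still allowed → nullable.
- offset: CHECK does not forbid NULL (a CHECK constraint passes when its expression is NULL) → nullable.
- version: part of the PRIMARY KEY, which implies NOT NULL → not nullable.
- gain: DEFAULT only fills an omitted column; an explicit NULL is still allowed → nullable.
- event_id: declared NOT NULL → not nullable.
- message: CHECK does not forbid NULL (a CHECK constraint passes when its expression is NULL) → nullable.
- severity: part of the PRIMARY KEY, which implies NOT NULL → not nullable.
- type: no NOT NULL constraint applies → nullable.
- unit: part of the PRIMARY KEY, which implies NOT NULL → not nullable.

status, lon, interval, offset, gain, message, type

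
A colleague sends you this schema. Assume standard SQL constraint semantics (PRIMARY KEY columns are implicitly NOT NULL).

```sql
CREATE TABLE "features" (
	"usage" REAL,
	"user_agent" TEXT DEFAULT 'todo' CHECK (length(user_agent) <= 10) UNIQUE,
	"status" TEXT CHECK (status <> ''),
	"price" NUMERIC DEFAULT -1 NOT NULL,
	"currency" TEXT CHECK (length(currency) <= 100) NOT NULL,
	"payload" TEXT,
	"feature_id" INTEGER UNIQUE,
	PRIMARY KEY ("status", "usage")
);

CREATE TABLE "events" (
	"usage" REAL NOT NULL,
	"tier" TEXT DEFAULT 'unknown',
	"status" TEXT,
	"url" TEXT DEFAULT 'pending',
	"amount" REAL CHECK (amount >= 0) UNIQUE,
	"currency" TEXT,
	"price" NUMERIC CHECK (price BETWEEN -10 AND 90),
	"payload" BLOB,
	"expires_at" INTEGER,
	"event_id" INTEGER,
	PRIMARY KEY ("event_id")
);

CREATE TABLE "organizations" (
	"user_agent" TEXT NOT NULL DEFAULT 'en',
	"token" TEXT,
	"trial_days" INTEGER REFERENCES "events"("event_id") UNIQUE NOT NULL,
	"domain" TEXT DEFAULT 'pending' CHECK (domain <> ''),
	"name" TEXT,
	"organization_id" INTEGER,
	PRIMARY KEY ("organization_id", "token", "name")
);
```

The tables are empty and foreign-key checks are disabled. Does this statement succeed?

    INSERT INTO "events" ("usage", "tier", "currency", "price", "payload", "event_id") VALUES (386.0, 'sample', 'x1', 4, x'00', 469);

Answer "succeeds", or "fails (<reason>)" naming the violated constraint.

succeeds

NOT NULL columns: event_id is supplied; usage is supplied.
CHECK constraints: 4 satisfies (price BETWEEN -10 AND 90).
No constraint is violated.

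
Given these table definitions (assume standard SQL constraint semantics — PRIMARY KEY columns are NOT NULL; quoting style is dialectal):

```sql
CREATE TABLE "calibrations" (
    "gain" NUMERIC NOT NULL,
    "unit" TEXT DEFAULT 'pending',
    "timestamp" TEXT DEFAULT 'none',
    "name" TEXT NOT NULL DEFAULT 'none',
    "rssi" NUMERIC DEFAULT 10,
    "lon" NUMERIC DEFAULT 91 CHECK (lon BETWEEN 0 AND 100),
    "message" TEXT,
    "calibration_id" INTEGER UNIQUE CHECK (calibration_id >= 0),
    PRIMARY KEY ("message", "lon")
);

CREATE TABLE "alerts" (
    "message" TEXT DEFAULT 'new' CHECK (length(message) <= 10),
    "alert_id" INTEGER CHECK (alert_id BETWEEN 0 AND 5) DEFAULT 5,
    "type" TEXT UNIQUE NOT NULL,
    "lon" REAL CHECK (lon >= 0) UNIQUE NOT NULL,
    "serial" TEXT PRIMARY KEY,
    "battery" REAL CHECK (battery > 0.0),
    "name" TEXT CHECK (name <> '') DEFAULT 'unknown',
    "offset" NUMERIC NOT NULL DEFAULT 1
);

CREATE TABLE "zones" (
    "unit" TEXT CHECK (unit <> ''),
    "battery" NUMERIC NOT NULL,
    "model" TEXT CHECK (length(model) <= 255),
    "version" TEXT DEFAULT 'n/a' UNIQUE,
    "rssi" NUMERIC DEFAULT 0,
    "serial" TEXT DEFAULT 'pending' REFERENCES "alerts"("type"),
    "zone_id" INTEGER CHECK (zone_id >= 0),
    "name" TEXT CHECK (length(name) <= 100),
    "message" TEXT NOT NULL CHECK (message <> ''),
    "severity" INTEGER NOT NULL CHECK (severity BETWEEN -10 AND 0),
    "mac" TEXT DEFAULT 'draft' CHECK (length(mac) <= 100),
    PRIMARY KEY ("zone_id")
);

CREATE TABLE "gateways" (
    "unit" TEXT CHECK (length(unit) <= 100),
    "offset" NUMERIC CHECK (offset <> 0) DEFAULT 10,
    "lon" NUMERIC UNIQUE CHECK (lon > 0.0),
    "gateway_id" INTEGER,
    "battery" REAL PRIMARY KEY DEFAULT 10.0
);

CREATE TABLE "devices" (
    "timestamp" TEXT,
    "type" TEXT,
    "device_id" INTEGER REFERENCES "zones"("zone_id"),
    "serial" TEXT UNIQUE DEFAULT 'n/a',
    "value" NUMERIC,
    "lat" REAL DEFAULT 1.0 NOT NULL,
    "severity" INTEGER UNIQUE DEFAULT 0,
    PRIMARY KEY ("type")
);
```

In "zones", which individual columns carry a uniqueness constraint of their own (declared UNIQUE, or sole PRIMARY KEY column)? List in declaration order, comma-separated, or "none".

version, zone_id

- unit: no UNIQUE or single-column PK constraint.
- battery: no UNIQUE or single-column PK constraint.
- model: no UNIQUE or single-column PK constraint.
- version: declared UNIQUE → unique.
- rssi: no UNIQUE or single-column PK constraint.
- serial: no UNIQUE or single-column PK constraint.
- zone_id: single-column PRIMARY KEY → unique.
- name: no UNIQUE or single-column PK constraint.
- message: no UNIQUE or single-column PK constraint.
- severity: no UNIQUE or single-column PK constraint.
- mac: no UNIQUE or single-column PK constraint.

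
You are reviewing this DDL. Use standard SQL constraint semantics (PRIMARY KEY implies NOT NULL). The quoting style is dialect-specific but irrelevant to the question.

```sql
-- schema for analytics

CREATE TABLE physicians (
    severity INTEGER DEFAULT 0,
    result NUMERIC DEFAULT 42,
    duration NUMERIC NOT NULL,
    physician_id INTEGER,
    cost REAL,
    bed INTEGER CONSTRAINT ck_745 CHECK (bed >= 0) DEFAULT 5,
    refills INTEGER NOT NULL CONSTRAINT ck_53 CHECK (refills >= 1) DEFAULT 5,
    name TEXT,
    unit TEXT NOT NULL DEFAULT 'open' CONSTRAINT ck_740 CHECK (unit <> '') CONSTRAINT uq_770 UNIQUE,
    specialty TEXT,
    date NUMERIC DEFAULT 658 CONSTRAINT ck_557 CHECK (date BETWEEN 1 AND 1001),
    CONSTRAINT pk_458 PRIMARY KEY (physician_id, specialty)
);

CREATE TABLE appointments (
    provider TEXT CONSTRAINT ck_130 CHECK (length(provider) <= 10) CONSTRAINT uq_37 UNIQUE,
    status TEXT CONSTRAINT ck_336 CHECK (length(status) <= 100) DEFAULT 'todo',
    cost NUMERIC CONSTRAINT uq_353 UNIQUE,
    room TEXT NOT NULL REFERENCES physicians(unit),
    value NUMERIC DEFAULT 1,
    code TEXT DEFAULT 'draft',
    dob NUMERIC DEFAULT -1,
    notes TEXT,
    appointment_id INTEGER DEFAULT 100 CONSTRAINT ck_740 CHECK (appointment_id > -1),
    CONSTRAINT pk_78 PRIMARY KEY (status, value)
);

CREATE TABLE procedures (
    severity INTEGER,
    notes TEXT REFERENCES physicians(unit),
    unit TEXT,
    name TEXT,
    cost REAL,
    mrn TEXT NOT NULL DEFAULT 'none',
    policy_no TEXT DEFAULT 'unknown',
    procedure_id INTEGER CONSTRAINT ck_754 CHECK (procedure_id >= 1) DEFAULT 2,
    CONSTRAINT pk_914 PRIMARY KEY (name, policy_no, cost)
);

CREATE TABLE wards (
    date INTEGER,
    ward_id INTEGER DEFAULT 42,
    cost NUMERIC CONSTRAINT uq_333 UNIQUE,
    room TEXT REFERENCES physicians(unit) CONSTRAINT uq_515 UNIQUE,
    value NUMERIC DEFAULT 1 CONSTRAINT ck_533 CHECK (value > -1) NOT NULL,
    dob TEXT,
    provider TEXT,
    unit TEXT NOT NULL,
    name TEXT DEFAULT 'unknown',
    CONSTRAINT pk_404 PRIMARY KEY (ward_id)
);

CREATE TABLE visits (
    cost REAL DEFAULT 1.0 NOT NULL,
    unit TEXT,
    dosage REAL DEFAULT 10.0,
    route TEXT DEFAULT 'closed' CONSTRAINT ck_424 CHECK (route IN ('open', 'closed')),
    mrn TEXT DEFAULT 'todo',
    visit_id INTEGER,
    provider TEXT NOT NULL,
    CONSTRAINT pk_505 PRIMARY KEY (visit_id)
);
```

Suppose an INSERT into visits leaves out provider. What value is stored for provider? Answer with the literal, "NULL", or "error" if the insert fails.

error

provider has no DEFAULT clause.
Omitting it would insert NULL, but it is declared NOT NULL, so the INSERT fails.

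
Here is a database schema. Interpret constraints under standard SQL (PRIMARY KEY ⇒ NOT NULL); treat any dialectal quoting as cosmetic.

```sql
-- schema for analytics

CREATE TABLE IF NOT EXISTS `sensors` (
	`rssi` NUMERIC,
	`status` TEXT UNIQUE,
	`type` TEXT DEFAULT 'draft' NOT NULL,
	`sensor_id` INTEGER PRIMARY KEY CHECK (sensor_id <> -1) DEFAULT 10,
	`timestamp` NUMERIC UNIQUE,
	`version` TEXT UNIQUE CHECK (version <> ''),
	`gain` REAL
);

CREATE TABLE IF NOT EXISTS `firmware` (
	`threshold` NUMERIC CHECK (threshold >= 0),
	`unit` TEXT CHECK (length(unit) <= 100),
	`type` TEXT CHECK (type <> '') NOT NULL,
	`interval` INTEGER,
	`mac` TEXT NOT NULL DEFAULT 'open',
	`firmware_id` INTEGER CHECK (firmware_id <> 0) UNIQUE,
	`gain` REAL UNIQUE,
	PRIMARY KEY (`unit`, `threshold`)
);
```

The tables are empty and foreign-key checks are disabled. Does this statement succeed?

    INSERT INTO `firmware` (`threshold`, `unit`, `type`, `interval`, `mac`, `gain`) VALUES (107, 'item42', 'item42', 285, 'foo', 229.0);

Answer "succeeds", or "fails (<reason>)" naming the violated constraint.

NOT NULL columns: mac is supplied; threshold is supplied; type is supplied; unit is supplied.
CHECK constraints: 107 satisfies (threshold >= 0); 'item42' satisfies (length(unit) <= 100); 'item42' satisfies (type <> '').
No constraint is violated.

succeeds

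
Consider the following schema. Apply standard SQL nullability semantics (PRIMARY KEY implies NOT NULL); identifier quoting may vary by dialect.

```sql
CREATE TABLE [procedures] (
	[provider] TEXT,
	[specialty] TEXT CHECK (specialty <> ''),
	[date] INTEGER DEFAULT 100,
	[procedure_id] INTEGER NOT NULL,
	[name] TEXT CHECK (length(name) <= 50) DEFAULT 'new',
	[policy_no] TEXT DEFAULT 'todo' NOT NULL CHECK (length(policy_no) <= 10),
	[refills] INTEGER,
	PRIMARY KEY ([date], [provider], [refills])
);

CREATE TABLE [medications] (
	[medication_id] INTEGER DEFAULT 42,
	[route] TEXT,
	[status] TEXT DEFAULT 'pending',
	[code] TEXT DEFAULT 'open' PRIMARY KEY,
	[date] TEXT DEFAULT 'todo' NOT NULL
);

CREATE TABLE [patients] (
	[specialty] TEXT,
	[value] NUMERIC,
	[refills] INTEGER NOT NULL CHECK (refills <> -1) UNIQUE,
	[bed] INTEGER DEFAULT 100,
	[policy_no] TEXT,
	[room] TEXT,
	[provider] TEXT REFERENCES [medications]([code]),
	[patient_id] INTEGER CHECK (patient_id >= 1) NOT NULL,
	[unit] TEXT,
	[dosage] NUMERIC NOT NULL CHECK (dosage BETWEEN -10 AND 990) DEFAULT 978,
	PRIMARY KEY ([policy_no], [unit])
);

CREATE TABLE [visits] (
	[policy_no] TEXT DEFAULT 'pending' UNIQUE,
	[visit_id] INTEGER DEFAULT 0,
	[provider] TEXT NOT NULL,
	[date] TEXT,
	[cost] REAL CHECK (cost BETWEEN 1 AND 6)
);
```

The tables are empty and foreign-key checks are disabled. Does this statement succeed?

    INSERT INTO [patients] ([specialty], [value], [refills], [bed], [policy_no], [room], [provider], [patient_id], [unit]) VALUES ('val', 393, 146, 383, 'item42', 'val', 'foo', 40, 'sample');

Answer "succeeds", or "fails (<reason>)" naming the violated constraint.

succeeds

NOT NULL columns: dosage defaults to 978; patient_id is supplied; policy_no is supplied; refills is supplied; unit is supplied.
CHECK constraints: 146 satisfies (refills <> -1); 40 satisfies (patient_id >= 1).
No constraint is violated.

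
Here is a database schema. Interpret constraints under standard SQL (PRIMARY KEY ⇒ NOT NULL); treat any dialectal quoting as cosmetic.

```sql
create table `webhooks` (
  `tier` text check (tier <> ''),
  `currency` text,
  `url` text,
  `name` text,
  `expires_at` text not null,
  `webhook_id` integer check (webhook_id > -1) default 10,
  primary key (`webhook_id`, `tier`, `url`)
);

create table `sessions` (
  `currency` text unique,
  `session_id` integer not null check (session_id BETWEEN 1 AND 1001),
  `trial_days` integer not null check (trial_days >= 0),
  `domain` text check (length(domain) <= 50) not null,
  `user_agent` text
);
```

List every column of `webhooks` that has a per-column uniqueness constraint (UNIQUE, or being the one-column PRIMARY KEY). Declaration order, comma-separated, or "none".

- tier: part of a composite PRIMARY KEY — only the tuple is unique, not this column on its own.
- currency: no UNIQUE or single-column PK constraint.
- url: part of a composite PRIMARY KEY — only the tuple is unique, not this column on its own.
- name: no UNIQUE or single-column PK constraint.
- expires_at: no UNIQUE or single-column PK constraint.
- webhook_id: part of a composite PRIMARY KEY — only the tuple is unique, not this column on its own.

none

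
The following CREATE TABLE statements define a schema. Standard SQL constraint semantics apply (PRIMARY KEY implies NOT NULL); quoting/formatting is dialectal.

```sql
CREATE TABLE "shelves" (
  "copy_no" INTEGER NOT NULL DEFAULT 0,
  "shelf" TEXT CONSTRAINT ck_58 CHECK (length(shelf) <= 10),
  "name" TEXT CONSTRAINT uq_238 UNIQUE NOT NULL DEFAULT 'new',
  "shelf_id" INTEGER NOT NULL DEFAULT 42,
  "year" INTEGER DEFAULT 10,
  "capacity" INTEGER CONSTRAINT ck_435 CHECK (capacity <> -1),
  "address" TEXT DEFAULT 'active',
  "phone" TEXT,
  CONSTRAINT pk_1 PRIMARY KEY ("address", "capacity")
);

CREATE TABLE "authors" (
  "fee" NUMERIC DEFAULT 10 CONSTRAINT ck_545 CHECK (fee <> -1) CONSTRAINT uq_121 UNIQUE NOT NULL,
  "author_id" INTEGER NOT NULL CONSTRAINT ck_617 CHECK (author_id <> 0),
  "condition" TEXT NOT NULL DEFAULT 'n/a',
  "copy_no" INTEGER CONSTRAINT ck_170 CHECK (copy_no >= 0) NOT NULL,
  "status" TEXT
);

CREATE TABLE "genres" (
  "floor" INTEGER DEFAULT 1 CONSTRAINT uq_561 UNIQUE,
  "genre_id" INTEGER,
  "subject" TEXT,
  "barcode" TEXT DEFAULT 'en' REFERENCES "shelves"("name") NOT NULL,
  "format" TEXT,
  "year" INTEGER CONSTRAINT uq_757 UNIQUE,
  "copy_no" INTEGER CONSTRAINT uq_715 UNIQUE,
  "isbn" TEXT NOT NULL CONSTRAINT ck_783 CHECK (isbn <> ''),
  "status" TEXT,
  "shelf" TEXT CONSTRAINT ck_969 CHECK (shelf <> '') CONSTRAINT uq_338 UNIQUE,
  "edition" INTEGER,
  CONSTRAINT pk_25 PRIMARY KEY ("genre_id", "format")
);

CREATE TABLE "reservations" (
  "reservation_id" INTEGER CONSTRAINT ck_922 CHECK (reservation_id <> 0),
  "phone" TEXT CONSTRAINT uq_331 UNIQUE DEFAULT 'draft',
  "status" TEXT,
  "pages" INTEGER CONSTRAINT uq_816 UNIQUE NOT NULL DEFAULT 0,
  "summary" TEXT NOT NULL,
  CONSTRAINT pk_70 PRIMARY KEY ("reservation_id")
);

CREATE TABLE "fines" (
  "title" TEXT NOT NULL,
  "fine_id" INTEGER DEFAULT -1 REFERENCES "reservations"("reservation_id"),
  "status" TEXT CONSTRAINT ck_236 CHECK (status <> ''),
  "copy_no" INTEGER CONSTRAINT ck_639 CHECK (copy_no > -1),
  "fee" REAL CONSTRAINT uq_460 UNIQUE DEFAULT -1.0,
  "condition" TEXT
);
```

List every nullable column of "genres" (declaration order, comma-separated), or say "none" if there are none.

floor, subject, year, copy_no, status, shelf, edition

- floor: UNIQUE does not imply NOT NULL → nullable.
- genre_id: part of the PRIMARY KEY, which implies NOT NULL → not nullable.
- subject: no NOT NULL constraint applies → nullable.
- barcode: declared NOT NULL → not nullable.
- format: part of the PRIMARY KEY, which implies NOT NULL → not nullable.
- year: UNIQUE does not imply NOT NULL → nullable.
- copy_no: UNIQUE does not imply NOT NULL → nullable.
- isbn: declared NOT NULL → not nullable.
- status: no NOT NULL constraint applies → nullable.
- shelf: CHECK does not forbid NULL (a CHECK constraint passes when its expression is NULL) → nullable.
- edition: no NOT NULL constraint applies → nullable.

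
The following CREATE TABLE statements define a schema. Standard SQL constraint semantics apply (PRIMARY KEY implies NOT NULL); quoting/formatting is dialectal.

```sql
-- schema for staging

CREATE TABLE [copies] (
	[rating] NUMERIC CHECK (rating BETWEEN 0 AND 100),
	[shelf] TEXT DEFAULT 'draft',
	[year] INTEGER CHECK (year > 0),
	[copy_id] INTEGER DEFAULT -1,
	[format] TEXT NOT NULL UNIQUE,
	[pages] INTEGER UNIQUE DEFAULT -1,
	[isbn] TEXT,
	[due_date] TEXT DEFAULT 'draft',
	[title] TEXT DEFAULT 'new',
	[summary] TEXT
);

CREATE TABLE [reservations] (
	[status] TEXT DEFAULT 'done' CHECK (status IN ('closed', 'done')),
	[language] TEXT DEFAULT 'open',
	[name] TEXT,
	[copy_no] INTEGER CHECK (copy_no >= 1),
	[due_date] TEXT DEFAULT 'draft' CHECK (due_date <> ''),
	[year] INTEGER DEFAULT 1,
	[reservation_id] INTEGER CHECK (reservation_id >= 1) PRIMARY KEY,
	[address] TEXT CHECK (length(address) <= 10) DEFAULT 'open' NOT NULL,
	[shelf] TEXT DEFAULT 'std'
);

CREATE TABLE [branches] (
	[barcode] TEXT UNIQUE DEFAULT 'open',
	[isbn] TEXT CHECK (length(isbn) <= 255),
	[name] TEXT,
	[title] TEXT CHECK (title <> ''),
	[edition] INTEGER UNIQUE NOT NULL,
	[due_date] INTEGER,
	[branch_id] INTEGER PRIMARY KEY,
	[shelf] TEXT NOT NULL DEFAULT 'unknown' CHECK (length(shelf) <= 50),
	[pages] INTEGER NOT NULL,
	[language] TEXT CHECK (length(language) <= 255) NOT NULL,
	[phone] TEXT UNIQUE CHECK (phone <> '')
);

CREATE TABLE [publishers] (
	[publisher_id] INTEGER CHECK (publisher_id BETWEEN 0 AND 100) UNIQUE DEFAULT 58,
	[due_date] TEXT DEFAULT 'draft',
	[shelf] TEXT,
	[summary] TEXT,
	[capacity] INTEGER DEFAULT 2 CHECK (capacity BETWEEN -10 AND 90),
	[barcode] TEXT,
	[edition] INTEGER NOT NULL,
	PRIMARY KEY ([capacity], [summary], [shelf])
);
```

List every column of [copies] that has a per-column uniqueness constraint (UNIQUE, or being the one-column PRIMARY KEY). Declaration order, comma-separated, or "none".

format, pages

- rating: no UNIQUE or single-column PK constraint.
- shelf: no UNIQUE or single-column PK constraint.
- year: no UNIQUE or single-column PK constraint.
- copy_id: no UNIQUE or single-column PK constraint.
- format: declared UNIQUE → unique.
- pages: declared UNIQUE → unique.
- isbn: no UNIQUE or single-column PK constraint.
- due_date: no UNIQUE or single-column PK constraint.
- title: no UNIQUE or single-column PK constraint.
- summary: no UNIQUE or single-column PK constraint.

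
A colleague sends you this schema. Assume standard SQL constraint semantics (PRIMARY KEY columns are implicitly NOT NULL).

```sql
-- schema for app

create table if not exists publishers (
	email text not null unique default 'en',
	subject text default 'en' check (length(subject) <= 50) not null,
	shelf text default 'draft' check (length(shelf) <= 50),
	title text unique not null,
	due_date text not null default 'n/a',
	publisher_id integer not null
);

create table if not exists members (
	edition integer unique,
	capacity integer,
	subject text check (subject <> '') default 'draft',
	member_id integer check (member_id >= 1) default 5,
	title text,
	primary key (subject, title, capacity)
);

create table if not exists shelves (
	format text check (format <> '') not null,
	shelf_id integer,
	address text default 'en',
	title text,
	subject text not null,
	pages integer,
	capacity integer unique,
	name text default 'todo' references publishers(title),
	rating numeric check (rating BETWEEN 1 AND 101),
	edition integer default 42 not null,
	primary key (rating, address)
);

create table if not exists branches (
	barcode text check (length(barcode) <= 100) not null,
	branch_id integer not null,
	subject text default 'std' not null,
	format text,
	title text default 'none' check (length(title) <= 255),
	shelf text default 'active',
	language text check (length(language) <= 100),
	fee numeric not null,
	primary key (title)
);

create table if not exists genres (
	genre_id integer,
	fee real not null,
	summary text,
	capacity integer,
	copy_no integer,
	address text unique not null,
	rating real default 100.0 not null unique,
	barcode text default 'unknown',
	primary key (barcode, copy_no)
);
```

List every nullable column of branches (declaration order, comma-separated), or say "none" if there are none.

format, shelf, language

- barcode: declared NOT NULL → not nullable.
- branch_id: declared NOT NULL → not nullable.
- subject: declared NOT NULL → not nullable.
- format: no NOT NULL constraint applies → nullable.
- title: part of the PRIMARY KEY, which implies NOT NULL → not nullable.
- shelf: DEFAULT only fills an omitted column; an explicit NULL is still allowed → nullable.
- language: CHECK does not forbid NULL (a CHECK constraint passes when its expression is NULL) → nullable.
- fee: declared NOT NULL → not nullable.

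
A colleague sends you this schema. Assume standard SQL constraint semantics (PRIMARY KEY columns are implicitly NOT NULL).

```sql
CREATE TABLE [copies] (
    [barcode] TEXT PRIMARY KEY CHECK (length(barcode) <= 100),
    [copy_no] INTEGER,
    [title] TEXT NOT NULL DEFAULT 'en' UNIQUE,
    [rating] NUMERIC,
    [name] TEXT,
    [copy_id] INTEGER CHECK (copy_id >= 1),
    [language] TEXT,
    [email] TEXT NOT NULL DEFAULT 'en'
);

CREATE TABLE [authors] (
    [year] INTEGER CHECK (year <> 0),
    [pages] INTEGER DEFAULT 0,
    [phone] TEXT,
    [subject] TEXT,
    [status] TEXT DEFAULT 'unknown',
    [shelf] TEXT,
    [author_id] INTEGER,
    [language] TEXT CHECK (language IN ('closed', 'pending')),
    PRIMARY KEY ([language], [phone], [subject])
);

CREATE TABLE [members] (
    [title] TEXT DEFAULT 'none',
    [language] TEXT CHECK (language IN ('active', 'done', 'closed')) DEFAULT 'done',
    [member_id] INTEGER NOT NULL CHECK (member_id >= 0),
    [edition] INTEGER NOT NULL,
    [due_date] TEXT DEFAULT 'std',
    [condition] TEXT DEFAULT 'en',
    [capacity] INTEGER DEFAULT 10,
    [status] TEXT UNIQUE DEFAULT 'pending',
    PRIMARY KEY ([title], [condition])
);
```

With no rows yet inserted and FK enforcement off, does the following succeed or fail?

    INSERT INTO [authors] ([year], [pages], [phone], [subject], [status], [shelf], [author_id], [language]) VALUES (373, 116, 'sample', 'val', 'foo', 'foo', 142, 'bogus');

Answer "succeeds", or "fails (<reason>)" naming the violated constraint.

The value 'bogus' for language violates CHECK (language IN ('closed', 'pending')).

fails (CHECK on language)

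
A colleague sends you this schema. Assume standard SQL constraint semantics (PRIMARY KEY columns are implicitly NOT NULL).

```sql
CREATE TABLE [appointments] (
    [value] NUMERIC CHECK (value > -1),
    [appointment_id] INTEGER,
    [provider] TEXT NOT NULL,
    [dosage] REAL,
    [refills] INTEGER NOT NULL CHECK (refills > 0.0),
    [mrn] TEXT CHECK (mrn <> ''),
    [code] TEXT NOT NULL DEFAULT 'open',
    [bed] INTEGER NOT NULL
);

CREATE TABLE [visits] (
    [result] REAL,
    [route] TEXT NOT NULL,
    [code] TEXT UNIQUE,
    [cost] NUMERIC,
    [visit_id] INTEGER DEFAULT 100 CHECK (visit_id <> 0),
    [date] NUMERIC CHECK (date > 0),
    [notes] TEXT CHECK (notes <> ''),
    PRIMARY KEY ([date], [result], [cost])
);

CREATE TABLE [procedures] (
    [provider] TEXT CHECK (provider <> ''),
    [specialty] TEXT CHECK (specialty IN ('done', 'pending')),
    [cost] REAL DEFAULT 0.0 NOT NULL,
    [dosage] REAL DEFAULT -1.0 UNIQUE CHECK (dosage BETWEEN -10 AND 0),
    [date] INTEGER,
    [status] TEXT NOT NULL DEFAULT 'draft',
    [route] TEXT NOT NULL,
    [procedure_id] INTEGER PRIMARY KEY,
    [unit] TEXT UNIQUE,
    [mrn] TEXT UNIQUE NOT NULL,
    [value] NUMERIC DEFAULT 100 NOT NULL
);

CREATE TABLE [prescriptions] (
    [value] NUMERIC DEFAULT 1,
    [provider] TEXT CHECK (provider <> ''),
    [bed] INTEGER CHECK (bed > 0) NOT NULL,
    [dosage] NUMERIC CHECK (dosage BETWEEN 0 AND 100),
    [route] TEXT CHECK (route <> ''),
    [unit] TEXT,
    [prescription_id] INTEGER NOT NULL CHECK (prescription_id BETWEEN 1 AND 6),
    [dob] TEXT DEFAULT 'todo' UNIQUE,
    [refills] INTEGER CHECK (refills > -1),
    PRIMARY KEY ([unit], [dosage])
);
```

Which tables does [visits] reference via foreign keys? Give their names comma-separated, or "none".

No column in visits has a REFERENCES clause.

none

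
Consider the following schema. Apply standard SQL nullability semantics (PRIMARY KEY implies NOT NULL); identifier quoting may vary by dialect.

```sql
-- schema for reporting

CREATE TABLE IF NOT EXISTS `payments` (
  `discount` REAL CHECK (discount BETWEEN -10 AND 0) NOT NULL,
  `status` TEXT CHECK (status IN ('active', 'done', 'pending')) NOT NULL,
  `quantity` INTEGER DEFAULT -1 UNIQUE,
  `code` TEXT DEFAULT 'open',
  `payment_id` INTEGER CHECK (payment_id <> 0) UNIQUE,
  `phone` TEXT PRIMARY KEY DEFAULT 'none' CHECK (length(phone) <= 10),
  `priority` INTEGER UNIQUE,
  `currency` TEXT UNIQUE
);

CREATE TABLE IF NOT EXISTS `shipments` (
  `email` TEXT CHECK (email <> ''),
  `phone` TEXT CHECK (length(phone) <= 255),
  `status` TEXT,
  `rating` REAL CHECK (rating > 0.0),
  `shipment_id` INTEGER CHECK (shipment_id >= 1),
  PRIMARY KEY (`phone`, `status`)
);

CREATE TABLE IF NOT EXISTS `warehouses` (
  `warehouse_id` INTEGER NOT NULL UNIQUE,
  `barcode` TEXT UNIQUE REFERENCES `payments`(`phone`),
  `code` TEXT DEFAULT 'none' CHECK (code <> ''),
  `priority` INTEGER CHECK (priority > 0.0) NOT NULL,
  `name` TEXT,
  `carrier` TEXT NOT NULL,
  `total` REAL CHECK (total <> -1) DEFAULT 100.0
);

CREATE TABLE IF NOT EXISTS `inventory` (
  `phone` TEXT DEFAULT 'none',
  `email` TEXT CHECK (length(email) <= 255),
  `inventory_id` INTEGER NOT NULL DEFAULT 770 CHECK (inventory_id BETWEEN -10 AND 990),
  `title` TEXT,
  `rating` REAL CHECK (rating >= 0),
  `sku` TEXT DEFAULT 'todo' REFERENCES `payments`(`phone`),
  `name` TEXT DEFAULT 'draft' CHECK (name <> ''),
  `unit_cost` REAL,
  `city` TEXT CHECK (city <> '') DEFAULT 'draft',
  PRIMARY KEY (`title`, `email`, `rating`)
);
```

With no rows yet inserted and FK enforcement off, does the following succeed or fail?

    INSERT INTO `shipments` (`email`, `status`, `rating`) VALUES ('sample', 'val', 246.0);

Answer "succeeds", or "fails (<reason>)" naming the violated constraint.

phone is omitted from the column list and has no DEFAULT, so it would receive NULL.
But phone is part of the PRIMARY KEY (implied NOT NULL).

fails (NOT NULL on phone)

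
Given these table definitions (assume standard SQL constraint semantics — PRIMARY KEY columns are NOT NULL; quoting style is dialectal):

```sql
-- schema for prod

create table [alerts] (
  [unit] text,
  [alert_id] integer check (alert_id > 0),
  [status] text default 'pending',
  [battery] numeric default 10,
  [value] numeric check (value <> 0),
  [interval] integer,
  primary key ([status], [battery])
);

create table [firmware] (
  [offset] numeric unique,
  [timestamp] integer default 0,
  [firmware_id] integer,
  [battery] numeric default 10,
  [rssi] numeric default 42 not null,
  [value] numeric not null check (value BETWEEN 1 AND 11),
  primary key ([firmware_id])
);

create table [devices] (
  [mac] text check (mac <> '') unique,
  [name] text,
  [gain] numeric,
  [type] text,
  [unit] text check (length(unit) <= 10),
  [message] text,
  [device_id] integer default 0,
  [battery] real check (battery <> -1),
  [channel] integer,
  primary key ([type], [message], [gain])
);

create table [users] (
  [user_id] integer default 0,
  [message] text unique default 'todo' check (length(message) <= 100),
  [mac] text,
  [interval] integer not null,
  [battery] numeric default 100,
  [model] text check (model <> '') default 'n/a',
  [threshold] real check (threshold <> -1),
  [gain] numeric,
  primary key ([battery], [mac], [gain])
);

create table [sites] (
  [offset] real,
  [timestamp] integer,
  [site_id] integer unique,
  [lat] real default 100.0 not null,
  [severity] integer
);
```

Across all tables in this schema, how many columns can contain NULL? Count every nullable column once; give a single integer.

alerts: 4 nullable (unit, alert_id, value, interval — PK (status, battery) and explicit NOT NULL columns excluded).
firmware: 3 nullable (offset, timestamp, battery — PK (firmware_id) and explicit NOT NULL columns excluded).
devices: 6 nullable (mac, name, unit, device_id, battery, channel — PK (type, message, gain) and explicit NOT NULL columns excluded).
users: 4 nullable (user_id, message, model, threshold — PK (battery, mac, gain) and explicit NOT NULL columns excluded).
sites: 4 nullable (offset, timestamp, site_id, severity — PK none and explicit NOT NULL columns excluded).
Total: 4 + 3 + 6 + 4 + 4 = 21.

21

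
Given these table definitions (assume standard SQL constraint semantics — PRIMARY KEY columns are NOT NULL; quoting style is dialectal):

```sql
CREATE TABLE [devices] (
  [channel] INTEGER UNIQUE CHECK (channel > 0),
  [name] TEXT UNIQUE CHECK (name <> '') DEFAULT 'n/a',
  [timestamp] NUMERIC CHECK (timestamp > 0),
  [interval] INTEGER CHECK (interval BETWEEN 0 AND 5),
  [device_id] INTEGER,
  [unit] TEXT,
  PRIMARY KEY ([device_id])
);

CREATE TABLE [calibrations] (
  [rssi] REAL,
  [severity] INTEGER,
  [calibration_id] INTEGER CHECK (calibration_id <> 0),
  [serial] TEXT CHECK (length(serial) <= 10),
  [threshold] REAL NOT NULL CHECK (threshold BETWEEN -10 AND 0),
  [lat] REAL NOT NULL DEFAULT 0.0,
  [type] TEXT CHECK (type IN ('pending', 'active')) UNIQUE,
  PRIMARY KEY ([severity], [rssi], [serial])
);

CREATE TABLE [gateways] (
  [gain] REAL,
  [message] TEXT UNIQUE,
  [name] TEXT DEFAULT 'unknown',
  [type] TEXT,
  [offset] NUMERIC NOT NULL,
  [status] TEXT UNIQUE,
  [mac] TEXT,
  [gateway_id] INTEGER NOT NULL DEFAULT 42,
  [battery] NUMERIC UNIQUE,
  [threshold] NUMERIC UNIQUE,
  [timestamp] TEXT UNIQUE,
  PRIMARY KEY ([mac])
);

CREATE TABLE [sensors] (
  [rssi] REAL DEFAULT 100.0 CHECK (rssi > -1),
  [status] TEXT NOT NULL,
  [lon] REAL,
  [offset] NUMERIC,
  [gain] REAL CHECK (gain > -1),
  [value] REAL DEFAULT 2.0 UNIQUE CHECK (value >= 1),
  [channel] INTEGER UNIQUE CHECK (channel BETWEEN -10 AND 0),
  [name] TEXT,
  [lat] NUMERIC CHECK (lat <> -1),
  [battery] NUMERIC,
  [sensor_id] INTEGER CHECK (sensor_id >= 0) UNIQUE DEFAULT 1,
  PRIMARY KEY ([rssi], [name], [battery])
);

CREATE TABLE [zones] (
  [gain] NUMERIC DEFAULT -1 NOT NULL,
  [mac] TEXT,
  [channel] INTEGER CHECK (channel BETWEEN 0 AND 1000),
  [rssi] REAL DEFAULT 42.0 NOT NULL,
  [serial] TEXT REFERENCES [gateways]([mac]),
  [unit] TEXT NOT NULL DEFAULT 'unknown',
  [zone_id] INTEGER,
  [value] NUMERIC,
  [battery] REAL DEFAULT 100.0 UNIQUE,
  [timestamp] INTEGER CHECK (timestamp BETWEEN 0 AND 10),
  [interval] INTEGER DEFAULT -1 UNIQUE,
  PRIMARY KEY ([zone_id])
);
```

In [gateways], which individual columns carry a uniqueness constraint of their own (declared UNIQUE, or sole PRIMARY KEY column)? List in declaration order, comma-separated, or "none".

- gain: no UNIQUE or single-column PK constraint.
- message: declared UNIQUE → unique.
- name: no UNIQUE or single-column PK constraint.
- type: no UNIQUE or single-column PK constraint.
- offset: no UNIQUE or single-column PK constraint.
- status: declared UNIQUE → unique.
- mac: single-column PRIMARY KEY → unique.
- gateway_id: no UNIQUE or single-column PK constraint.
- battery: declared UNIQUE → unique.
- threshold: declared UNIQUE → unique.
- timestamp: declared UNIQUE → unique.

message, status, mac, battery, threshold, timestamp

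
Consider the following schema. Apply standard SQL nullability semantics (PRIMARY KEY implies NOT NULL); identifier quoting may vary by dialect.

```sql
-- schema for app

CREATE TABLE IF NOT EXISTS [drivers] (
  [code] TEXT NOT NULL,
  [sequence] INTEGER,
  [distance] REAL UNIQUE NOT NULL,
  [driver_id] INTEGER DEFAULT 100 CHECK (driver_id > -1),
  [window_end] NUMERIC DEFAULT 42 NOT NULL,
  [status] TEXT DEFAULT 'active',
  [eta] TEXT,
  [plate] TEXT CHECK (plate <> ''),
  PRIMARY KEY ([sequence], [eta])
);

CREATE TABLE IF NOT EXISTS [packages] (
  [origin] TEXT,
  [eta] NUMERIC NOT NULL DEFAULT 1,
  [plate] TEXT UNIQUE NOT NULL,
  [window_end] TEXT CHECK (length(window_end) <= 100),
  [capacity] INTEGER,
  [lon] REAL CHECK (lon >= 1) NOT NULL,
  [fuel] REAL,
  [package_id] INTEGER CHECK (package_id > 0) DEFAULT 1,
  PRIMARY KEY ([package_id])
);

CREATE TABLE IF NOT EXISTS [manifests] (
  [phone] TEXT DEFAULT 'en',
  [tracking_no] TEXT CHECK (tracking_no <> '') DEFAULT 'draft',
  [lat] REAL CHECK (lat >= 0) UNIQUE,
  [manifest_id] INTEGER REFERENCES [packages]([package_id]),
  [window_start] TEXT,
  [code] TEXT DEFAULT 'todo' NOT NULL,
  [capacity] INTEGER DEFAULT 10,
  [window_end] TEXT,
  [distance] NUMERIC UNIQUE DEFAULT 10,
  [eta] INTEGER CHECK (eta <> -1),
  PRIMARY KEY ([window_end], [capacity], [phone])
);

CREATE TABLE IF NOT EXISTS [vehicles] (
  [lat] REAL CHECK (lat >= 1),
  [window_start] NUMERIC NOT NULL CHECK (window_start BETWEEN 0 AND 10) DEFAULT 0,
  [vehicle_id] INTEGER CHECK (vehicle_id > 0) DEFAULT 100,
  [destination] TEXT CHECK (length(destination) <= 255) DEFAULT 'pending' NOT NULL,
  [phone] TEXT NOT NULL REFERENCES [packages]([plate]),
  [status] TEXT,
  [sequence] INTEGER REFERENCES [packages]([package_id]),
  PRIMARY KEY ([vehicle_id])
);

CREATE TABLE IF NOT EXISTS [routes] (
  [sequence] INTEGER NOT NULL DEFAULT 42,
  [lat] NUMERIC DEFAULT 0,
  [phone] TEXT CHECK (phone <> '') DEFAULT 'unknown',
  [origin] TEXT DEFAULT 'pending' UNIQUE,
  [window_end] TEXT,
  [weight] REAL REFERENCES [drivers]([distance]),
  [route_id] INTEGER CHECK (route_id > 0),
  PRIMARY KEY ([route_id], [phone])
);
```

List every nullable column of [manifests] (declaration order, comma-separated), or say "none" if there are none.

- phone: part of the PRIMARY KEY, which implies NOT NULL → not nullable.
- tracking_no: CHECK does not forbid NULL (a CHECK constraint passes when its expression is NULL) → nullable.
- lat: CHECK does not forbid NULL (a CHECK constraint passes when its expression is NULL) → nullable.
- manifest_id: a foreign key column may be NULL unless separately constrained → nullable.
- window_start: no NOT NULL constraint applies → nullable.
- code: declared NOT NULL → not nullable.
- capacity: part of the PRIMARY KEY, which implies NOT NULL → not nullable.
- window_end: part of the PRIMARY KEY, which implies NOT NULL → not nullable.
- distance: UNIQUE does not imply NOT NULL → nullable.
- eta: CHECK does not forbid NULL (a CHECK constraint passes when its expression is NULL) → nullable.

tracking_no, lat, manifest_id, window_start, distance, eta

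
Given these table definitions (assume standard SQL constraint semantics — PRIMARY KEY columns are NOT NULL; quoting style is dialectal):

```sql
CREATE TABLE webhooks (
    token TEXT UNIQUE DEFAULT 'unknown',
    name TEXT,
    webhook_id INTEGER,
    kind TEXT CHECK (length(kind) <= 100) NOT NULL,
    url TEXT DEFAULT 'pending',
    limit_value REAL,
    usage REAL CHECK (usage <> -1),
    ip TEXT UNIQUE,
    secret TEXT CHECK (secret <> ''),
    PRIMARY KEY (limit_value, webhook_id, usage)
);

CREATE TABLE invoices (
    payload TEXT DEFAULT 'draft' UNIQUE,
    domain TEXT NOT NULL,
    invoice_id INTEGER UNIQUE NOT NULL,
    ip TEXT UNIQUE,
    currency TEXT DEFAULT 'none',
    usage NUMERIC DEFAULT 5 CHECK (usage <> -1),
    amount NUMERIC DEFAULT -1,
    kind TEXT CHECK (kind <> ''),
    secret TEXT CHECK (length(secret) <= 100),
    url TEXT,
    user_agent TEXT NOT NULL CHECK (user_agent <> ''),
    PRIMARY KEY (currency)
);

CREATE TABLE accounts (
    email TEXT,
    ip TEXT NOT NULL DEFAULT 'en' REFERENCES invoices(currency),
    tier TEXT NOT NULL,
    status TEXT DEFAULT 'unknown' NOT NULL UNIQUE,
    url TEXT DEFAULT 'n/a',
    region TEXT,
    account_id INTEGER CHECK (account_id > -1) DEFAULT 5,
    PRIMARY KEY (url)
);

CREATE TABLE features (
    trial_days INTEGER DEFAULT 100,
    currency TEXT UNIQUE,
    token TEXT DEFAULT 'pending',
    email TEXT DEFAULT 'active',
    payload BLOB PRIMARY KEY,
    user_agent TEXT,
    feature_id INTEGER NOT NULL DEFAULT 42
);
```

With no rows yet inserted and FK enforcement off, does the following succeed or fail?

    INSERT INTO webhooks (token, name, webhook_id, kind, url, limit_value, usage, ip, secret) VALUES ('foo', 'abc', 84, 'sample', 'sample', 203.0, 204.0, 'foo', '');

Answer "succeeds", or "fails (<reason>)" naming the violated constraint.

fails (CHECK on secret)

The value '' for secret violates CHECK (secret <> '').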